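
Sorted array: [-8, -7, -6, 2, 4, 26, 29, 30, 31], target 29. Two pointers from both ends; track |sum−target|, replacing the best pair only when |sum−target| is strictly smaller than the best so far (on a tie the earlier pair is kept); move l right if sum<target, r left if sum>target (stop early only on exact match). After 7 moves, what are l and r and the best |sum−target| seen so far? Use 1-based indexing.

l=5, r=6, best |Δ|=1

l=1 r=9: -8+31=23 d=6 *, l++
l=2 r=9: -7+31=24 d=5 *, l++
l=3 r=9: -6+31=25 d=4 *, l++
l=4 r=9: 2+31=33 d=4, r--
l=4 r=8: 2+30=32 d=3 *, r--
l=4 r=7: 2+29=31 d=2 *, r--
l=4 r=6: 2+26=28 d=1 *, l++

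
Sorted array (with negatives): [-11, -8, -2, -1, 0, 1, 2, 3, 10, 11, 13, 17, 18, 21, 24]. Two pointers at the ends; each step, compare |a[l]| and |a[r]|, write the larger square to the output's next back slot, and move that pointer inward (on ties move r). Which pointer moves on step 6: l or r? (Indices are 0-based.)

r

[0,14] |-11|<=|24| out[14]=576 → r--
[0,13] |-11|<=|21| out[13]=441 → r--
[0,12] |-11|<=|18| out[12]=324 → r--
[0,11] |-11|<=|17| out[11]=289 → r--
[0,10] |-11|<=|13| out[10]=169 → r--
[0,9] |-11|<=|11| out[9]=121 → r--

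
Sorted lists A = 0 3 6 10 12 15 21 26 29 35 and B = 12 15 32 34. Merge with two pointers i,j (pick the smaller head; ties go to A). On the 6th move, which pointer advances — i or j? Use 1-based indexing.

i=1 j=1: A[i]=0<=B[j]=12 take 0, i++
i=2 j=1: A[i]=3<=B[j]=12 take 3, i++
i=3 j=1: A[i]=6<=B[j]=12 take 6, i++
i=4 j=1: A[i]=10<=B[j]=12 take 10, i++
i=5 j=1: A[i]=12<=B[j]=12 take 12, i++
i=6 j=1: A[i]=15>B[j]=12 take 12, j++

j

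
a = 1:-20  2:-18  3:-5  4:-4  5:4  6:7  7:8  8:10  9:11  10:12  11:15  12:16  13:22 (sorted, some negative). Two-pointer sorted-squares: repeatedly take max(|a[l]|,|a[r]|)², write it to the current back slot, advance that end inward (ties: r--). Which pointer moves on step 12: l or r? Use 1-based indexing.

r

[1,13] |-20|<=|22| out[13]=484 → r--
[1,12] |-20|>|16| out[12]=400 → l++
[2,12] |-18|>|16| out[11]=324 → l++
[3,12] |-5|<=|16| out[10]=256 → r--
[3,11] |-5|<=|15| out[9]=225 → r--
[3,10] |-5|<=|12| out[8]=144 → r--
[3,9] |-5|<=|11| out[7]=121 → r--
[3,8] |-5|<=|10| out[6]=100 → r--
[3,7] |-5|<=|8| out[5]=64 → r--
[3,6] |-5|<=|7| out[4]=49 → r--
[3,5] |-5|>|4| out[3]=25 → l++
[4,5] |-4|<=|4| out[2]=16 → r--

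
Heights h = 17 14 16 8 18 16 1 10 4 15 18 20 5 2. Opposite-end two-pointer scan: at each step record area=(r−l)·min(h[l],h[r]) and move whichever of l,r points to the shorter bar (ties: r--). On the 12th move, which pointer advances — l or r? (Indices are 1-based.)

l

l=1 r=14: min(17,2)*13=26 best=26 *, r--
l=1 r=13: min(17,5)*12=60 best=60 *, r--
l=1 r=12: min(17,20)*11=187 best=187 *, l++
l=2 r=12: min(14,20)*10=140 best=187, l++
l=3 r=12: min(16,20)*9=144 best=187, l++
l=4 r=12: min(8,20)*8=64 best=187, l++
l=5 r=12: min(18,20)*7=126 best=187, l++
l=6 r=12: min(16,20)*6=96 best=187, l++
l=7 r=12: min(1,20)*5=5 best=187, l++
l=8 r=12: min(10,20)*4=40 best=187, l++
l=9 r=12: min(4,20)*3=12 best=187, l++
l=10 r=12: min(15,20)*2=30 best=187, l++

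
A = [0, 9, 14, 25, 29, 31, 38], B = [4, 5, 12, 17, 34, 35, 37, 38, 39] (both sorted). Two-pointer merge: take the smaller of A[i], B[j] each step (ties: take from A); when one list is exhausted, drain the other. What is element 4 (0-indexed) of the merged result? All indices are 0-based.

[i=0,j=0] A[i]=0<=B[j]=4 take 0 → i++
[i=1,j=0] A[i]=9>B[j]=4 take 4 → j++
[i=1,j=1] A[i]=9>B[j]=5 take 5 → j++
[i=1,j=2] A[i]=9<=B[j]=12 take 9 → i++
[i=2,j=2] A[i]=14>B[j]=12 take 12 → j++
[i=2,j=3] A[i]=14<=B[j]=17 take 14 → i++
[i=3,j=3] A[i]=25>B[j]=17 take 17 → j++
[i=3,j=4] A[i]=25<=B[j]=34 take 25 → i++
[i=4,j=4] A[i]=29<=B[j]=34 take 29 → i++
[i=5,j=4] A[i]=31<=B[j]=34 take 31 → i++
[i=6,j=4] A[i]=38>B[j]=34 take 34 → j++
[i=6,j=5] A[i]=38>B[j]=35 take 35 → j++
[i=6,j=6] A[i]=38>B[j]=37 take 37 → j++
[i=6,j=7] A[i]=38<=B[j]=38 take 38 → i++
[i=7,j=7] A done, take B[j]=38 → j++
[i=7,j=8] A done, take B[j]=39 → j++

merged[4] = 12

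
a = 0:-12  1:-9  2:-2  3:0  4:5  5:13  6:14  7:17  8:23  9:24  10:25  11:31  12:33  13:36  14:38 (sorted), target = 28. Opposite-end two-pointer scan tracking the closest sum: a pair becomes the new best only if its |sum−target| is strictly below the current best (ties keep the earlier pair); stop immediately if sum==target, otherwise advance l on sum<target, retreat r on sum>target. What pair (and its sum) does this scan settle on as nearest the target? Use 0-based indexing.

pair (5, 23) with sum 28 (|Δ|=0)

l=0 r=14: -12+38=26 d=2 *, l++
l=1 r=14: -9+38=29 d=1 *, r--
l=1 r=13: -9+36=27 d=1, l++
l=2 r=13: -2+36=34 d=6, r--
l=2 r=12: -2+33=31 d=3, r--
l=2 r=11: -2+31=29 d=1, r--
l=2 r=10: -2+25=23 d=5, l++
l=3 r=10: 0+25=25 d=3, l++
l=4 r=10: 5+25=30 d=2, r--
l=4 r=9: 5+24=29 d=1, r--
l=4 r=8: 5+23=28 d=0 *, stop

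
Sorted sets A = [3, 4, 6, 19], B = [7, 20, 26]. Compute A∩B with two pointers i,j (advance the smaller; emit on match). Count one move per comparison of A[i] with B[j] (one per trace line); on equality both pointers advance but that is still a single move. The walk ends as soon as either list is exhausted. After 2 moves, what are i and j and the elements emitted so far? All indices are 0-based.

i=2, j=0, emitted=[]

[i=0,j=0] 3<7 → i++
[i=1,j=0] 4<7 → i++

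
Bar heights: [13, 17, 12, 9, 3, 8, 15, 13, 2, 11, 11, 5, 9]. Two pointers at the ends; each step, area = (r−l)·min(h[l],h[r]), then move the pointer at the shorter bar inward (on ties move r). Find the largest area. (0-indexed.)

max area = 110

l=0 r=12: min(13,9)*12=108 best=108 *, r--
l=0 r=11: min(13,5)*11=55 best=108, r--
l=0 r=10: min(13,11)*10=110 best=110 *, r--
l=0 r=9: min(13,11)*9=99 best=110, r--
l=0 r=8: min(13,2)*8=16 best=110, r--
l=0 r=7: min(13,13)*7=91 best=110, r--
l=0 r=6: min(13,15)*6=78 best=110, l++
l=1 r=6: min(17,15)*5=75 best=110, r--
l=1 r=5: min(17,8)*4=32 best=110, r--
l=1 r=4: min(17,3)*3=9 best=110, r--
l=1 r=3: min(17,9)*2=18 best=110, r--
l=1 r=2: min(17,12)*1=12 best=110, r--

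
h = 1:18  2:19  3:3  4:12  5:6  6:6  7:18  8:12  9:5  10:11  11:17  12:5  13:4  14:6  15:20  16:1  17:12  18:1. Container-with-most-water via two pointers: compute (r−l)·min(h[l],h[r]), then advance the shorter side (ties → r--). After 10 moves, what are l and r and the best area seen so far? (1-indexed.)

l=8, r=15, best area=252

l=1 r=18: min(18,1)*17=17 best=17 *, r--
l=1 r=17: min(18,12)*16=192 best=192 *, r--
l=1 r=16: min(18,1)*15=15 best=192, r--
l=1 r=15: min(18,20)*14=252 best=252 *, l++
l=2 r=15: min(19,20)*13=247 best=252, l++
l=3 r=15: min(3,20)*12=36 best=252, l++
l=4 r=15: min(12,20)*11=132 best=252, l++
l=5 r=15: min(6,20)*10=60 best=252, l++
l=6 r=15: min(6,20)*9=54 best=252, l++
l=7 r=15: min(18,20)*8=144 best=252, l++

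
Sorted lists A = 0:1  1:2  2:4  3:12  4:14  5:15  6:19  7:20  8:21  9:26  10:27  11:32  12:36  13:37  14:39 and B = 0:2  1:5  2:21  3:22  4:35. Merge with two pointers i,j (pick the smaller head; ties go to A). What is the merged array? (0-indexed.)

[1, 2, 2, 4, 5, 12, 14, 15, 19, 20, 21, 21, 22, 26, 27, 32, 35, 36, 37, 39]

i=0 j=0: A[i]=1<=B[j]=2 take 1, i++
i=1 j=0: A[i]=2<=B[j]=2 take 2, i++
i=2 j=0: A[i]=4>B[j]=2 take 2, j++
i=2 j=1: A[i]=4<=B[j]=5 take 4, i++
i=3 j=1: A[i]=12>B[j]=5 take 5, j++
i=3 j=2: A[i]=12<=B[j]=21 take 12, i++
i=4 j=2: A[i]=14<=B[j]=21 take 14, i++
i=5 j=2: A[i]=15<=B[j]=21 take 15, i++
i=6 j=2: A[i]=19<=B[j]=21 take 19, i++
i=7 j=2: A[i]=20<=B[j]=21 take 20, i++
i=8 j=2: A[i]=21<=B[j]=21 take 21, i++
i=9 j=2: A[i]=26>B[j]=21 take 21, j++
i=9 j=3: A[i]=26>B[j]=22 take 22, j++
i=9 j=4: A[i]=26<=B[j]=35 take 26, i++
i=10 j=4: A[i]=27<=B[j]=35 take 27, i++
i=11 j=4: A[i]=32<=B[j]=35 take 32, i++
i=12 j=4: A[i]=36>B[j]=35 take 35, j++
i=12 j=5: B done, take A[i]=36, i++
i=13 j=5: B done, take A[i]=37, i++
i=14 j=5: B done, take A[i]=39, i++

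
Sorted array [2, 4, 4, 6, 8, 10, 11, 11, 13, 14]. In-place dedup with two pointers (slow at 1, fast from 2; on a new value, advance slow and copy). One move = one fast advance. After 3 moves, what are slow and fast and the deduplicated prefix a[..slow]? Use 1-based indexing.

slow=3, fast=5, prefix=[2, 4, 6]

(s=1,f=2) a[fast]=4≠a[slow]=2 write a[2]=4 → slow++,fast++
(s=2,f=3) a[fast]=4=a[slow] dup → fast++
(s=2,f=4) a[fast]=6≠a[slow]=4 write a[3]=6 → slow++,fast++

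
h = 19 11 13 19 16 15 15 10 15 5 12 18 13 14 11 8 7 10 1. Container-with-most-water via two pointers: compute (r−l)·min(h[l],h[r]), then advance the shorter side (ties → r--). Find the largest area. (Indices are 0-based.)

l=0 r=18: min(19,1)*18=18 best=18 *, r--
l=0 r=17: min(19,10)*17=170 best=170 *, r--
l=0 r=16: min(19,7)*16=112 best=170, r--
l=0 r=15: min(19,8)*15=120 best=170, r--
l=0 r=14: min(19,11)*14=154 best=170, r--
l=0 r=13: min(19,14)*13=182 best=182 *, r--
l=0 r=12: min(19,13)*12=156 best=182, r--
l=0 r=11: min(19,18)*11=198 best=198 *, r--
l=0 r=10: min(19,12)*10=120 best=198, r--
l=0 r=9: min(19,5)*9=45 best=198, r--
l=0 r=8: min(19,15)*8=120 best=198, r--
l=0 r=7: min(19,10)*7=70 best=198, r--
l=0 r=6: min(19,15)*6=90 best=198, r--
l=0 r=5: min(19,15)*5=75 best=198, r--
l=0 r=4: min(19,16)*4=64 best=198, r--
l=0 r=3: min(19,19)*3=57 best=198, r--
l=0 r=2: min(19,13)*2=26 best=198, r--
l=0 r=1: min(19,11)*1=11 best=198, r--

max area = 198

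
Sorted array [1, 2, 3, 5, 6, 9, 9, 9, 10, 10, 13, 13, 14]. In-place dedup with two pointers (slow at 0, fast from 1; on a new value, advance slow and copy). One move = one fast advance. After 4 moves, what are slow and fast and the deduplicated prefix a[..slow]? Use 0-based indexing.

slow=0 fast=1: a[fast]=2≠a[slow]=1 write a[1]=2, slow++,fast++
slow=1 fast=2: a[fast]=3≠a[slow]=2 write a[2]=3, slow++,fast++
slow=2 fast=3: a[fast]=5≠a[slow]=3 write a[3]=5, slow++,fast++
slow=3 fast=4: a[fast]=6≠a[slow]=5 write a[4]=6, slow++,fast++

slow=4, fast=5, prefix=[1, 2, 3, 5, 6]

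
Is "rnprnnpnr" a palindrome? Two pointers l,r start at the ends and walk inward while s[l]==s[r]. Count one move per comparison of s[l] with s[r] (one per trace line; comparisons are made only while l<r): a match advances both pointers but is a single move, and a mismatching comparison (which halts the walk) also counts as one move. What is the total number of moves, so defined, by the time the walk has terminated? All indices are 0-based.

4 moves

[0,8] 'r'=='r' → l++,r--
[1,7] 'n'=='n' → l++,r--
[2,6] 'p'=='p' → l++,r--
[3,5] 'r'!='n' → stop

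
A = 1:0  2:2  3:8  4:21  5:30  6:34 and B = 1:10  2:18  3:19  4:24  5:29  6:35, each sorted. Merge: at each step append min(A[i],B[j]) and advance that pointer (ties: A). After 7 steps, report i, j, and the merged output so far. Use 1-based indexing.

i=5, j=4, merged so far=[0, 2, 8, 10, 18, 19, 21]

i=1 j=1: A[i]=0<=B[j]=10 take 0, i++
i=2 j=1: A[i]=2<=B[j]=10 take 2, i++
i=3 j=1: A[i]=8<=B[j]=10 take 8, i++
i=4 j=1: A[i]=21>B[j]=10 take 10, j++
i=4 j=2: A[i]=21>B[j]=18 take 18, j++
i=4 j=3: A[i]=21>B[j]=19 take 19, j++
i=4 j=4: A[i]=21<=B[j]=24 take 21, i++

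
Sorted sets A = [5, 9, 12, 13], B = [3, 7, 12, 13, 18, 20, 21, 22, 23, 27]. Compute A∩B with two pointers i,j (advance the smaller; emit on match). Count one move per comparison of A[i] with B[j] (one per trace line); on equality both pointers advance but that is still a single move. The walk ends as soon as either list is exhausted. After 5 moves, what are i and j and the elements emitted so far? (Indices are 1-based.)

[i=1,j=1] 5>3 → j++
[i=1,j=2] 5<7 → i++
[i=2,j=2] 9>7 → j++
[i=2,j=3] 9<12 → i++
[i=3,j=3] 12==12 emit → i++,j++

i=4, j=4, emitted=[12]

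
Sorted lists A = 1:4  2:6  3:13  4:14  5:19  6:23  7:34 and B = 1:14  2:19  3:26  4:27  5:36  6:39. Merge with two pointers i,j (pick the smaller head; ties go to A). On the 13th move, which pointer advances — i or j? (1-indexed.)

j

i=1 j=1: A[i]=4<=B[j]=14 take 4, i++
i=2 j=1: A[i]=6<=B[j]=14 take 6, i++
i=3 j=1: A[i]=13<=B[j]=14 take 13, i++
i=4 j=1: A[i]=14<=B[j]=14 take 14, i++
i=5 j=1: A[i]=19>B[j]=14 take 14, j++
i=5 j=2: A[i]=19<=B[j]=19 take 19, i++
i=6 j=2: A[i]=23>B[j]=19 take 19, j++
i=6 j=3: A[i]=23<=B[j]=26 take 23, i++
i=7 j=3: A[i]=34>B[j]=26 take 26, j++
i=7 j=4: A[i]=34>B[j]=27 take 27, j++
i=7 j=5: A[i]=34<=B[j]=36 take 34, i++
i=8 j=5: A done, take B[j]=36, j++
i=8 j=6: A done, take B[j]=39, j++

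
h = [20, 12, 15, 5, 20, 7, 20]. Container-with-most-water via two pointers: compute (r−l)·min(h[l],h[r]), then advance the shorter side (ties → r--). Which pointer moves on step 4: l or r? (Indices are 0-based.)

[0,6] min(20,20)*6=120 best=120 * → r--
[0,5] min(20,7)*5=35 best=120 → r--
[0,4] min(20,20)*4=80 best=120 → r--
[0,3] min(20,5)*3=15 best=120 → r--

r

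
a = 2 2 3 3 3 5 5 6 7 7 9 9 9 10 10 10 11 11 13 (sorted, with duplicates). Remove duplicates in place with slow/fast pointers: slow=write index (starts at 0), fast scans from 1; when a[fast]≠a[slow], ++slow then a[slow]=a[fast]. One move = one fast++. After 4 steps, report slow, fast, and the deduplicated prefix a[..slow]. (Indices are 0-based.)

slow=1, fast=5, prefix=[2, 3]

(s=0,f=1) a[fast]=2=a[slow] dup → fast++
(s=0,f=2) a[fast]=3≠a[slow]=2 write a[1]=3 → slow++,fast++
(s=1,f=3) a[fast]=3=a[slow] dup → fast++
(s=1,f=4) a[fast]=3=a[slow] dup → fast++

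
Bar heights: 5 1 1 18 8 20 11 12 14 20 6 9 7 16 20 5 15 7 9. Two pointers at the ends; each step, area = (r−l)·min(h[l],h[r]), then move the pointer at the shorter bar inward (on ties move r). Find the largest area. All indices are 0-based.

l=0 r=18: min(5,9)*18=90 best=90 *, l++
l=1 r=18: min(1,9)*17=17 best=90, l++
l=2 r=18: min(1,9)*16=16 best=90, l++
l=3 r=18: min(18,9)*15=135 best=135 *, r--
l=3 r=17: min(18,7)*14=98 best=135, r--
l=3 r=16: min(18,15)*13=195 best=195 *, r--
l=3 r=15: min(18,5)*12=60 best=195, r--
l=3 r=14: min(18,20)*11=198 best=198 *, l++
l=4 r=14: min(8,20)*10=80 best=198, l++
l=5 r=14: min(20,20)*9=180 best=198, r--
l=5 r=13: min(20,16)*8=128 best=198, r--
l=5 r=12: min(20,7)*7=49 best=198, r--
l=5 r=11: min(20,9)*6=54 best=198, r--
l=5 r=10: min(20,6)*5=30 best=198, r--
l=5 r=9: min(20,20)*4=80 best=198, r--
l=5 r=8: min(20,14)*3=42 best=198, r--
l=5 r=7: min(20,12)*2=24 best=198, r--
l=5 r=6: min(20,11)*1=11 best=198, r--

max area = 198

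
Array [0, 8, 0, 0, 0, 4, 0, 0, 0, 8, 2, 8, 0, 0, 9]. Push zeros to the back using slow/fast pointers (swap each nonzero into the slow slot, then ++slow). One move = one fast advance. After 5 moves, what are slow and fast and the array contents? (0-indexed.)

slow=0 fast=0: a[fast]=0, fast++
slow=0 fast=1: a[fast]=8≠0 swap→a[0]=8, slow++,fast++
slow=1 fast=2: a[fast]=0, fast++
slow=1 fast=3: a[fast]=0, fast++
slow=1 fast=4: a[fast]=0, fast++

slow=1, fast=5, a=[8, 0, 0, 0, 0, 4, 0, 0, 0, 8, 2, 8, 0, 0, 9]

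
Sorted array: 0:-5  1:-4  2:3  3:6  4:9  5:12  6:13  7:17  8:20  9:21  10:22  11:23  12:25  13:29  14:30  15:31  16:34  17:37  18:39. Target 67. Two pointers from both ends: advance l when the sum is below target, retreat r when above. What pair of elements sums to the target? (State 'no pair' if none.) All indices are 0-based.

[0,18] -5+39=34 <67 → l++
[1,18] -4+39=35 <67 → l++
[2,18] 3+39=42 <67 → l++
[3,18] 6+39=45 <67 → l++
[4,18] 9+39=48 <67 → l++
[5,18] 12+39=51 <67 → l++
[6,18] 13+39=52 <67 → l++
[7,18] 17+39=56 <67 → l++
[8,18] 20+39=59 <67 → l++
[9,18] 21+39=60 <67 → l++
[10,18] 22+39=61 <67 → l++
[11,18] 23+39=62 <67 → l++
[12,18] 25+39=64 <67 → l++
[13,18] 29+39=68 >67 → r--
[13,17] 29+37=66 <67 → l++
[14,17] 30+37=67 → found

(30, 37)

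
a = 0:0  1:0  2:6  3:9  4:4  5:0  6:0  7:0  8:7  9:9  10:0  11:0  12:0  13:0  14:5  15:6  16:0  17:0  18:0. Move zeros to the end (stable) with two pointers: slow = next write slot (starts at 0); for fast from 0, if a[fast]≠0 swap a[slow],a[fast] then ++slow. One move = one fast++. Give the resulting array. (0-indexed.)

[6, 9, 4, 7, 9, 5, 6, 0, 0, 0, 0, 0, 0, 0, 0, 0, 0, 0, 0]

(s=0,f=0) a[fast]=0 → fast++
(s=0,f=1) a[fast]=0 → fast++
(s=0,f=2) a[fast]=6≠0 swap→a[0]=6 → slow++,fast++
(s=1,f=3) a[fast]=9≠0 swap→a[1]=9 → slow++,fast++
(s=2,f=4) a[fast]=4≠0 swap→a[2]=4 → slow++,fast++
(s=3,f=5) a[fast]=0 → fast++
(s=3,f=6) a[fast]=0 → fast++
(s=3,f=7) a[fast]=0 → fast++
(s=3,f=8) a[fast]=7≠0 swap→a[3]=7 → slow++,fast++
(s=4,f=9) a[fast]=9≠0 swap→a[4]=9 → slow++,fast++
(s=5,f=10) a[fast]=0 → fast++
(s=5,f=11) a[fast]=0 → fast++
(s=5,f=12) a[fast]=0 → fast++
(s=5,f=13) a[fast]=0 → fast++
(s=5,f=14) a[fast]=5≠0 swap→a[5]=5 → slow++,fast++
(s=6,f=15) a[fast]=6≠0 swap→a[6]=6 → slow++,fast++
(s=7,f=16) a[fast]=0 → fast++
(s=7,f=17) a[fast]=0 → fast++
(s=7,f=18) a[fast]=0 → fast++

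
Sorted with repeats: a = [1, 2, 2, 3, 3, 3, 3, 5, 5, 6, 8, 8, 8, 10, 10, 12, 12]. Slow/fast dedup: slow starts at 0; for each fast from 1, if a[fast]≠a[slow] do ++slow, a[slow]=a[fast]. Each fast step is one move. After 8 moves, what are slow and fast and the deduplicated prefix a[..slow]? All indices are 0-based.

slow=3, fast=9, prefix=[1, 2, 3, 5]

(s=0,f=1) a[fast]=2≠a[slow]=1 write a[1]=2 → slow++,fast++
(s=1,f=2) a[fast]=2=a[slow] dup → fast++
(s=1,f=3) a[fast]=3≠a[slow]=2 write a[2]=3 → slow++,fast++
(s=2,f=4) a[fast]=3=a[slow] dup → fast++
(s=2,f=5) a[fast]=3=a[slow] dup → fast++
(s=2,f=6) a[fast]=3=a[slow] dup → fast++
(s=2,f=7) a[fast]=5≠a[slow]=3 write a[3]=5 → slow++,fast++
(s=3,f=8) a[fast]=5=a[slow] dup → fast++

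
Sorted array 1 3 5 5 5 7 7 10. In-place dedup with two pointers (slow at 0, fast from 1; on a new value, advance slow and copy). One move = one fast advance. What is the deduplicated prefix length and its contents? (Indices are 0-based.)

length 5; prefix = [1, 3, 5, 7, 10]

slow=0 fast=1: a[fast]=3≠a[slow]=1 write a[1]=3, slow++,fast++
slow=1 fast=2: a[fast]=5≠a[slow]=3 write a[2]=5, slow++,fast++
slow=2 fast=3: a[fast]=5=a[slow] dup, fast++
slow=2 fast=4: a[fast]=5=a[slow] dup, fast++
slow=2 fast=5: a[fast]=7≠a[slow]=5 write a[3]=7, slow++,fast++
slow=3 fast=6: a[fast]=7=a[slow] dup, fast++
slow=3 fast=7: a[fast]=10≠a[slow]=7 write a[4]=10, slow++,fast++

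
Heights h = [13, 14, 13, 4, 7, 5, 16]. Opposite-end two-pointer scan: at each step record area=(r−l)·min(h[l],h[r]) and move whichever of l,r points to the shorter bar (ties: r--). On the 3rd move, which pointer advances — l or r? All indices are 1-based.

l=1 r=7: min(13,16)*6=78 best=78 *, l++
l=2 r=7: min(14,16)*5=70 best=78, l++
l=3 r=7: min(13,16)*4=52 best=78, l++

l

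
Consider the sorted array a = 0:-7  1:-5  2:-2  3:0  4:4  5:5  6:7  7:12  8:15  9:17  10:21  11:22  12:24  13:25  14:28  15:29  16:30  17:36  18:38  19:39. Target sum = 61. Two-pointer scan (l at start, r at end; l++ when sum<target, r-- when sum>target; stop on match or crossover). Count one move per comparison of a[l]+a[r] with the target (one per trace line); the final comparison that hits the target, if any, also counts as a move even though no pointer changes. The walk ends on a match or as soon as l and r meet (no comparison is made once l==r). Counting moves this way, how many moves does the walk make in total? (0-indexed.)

[0,19] -7+39=32 <61 → l++
[1,19] -5+39=34 <61 → l++
[2,19] -2+39=37 <61 → l++
[3,19] 0+39=39 <61 → l++
[4,19] 4+39=43 <61 → l++
[5,19] 5+39=44 <61 → l++
[6,19] 7+39=46 <61 → l++
[7,19] 12+39=51 <61 → l++
[8,19] 15+39=54 <61 → l++
[9,19] 17+39=56 <61 → l++
[10,19] 21+39=60 <61 → l++
[11,19] 22+39=61 → found

12 moves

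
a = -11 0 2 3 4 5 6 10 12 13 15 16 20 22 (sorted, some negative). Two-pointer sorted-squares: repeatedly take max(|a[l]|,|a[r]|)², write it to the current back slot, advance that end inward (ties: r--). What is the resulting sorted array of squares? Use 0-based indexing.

[0, 4, 9, 16, 25, 36, 100, 121, 144, 169, 225, 256, 400, 484]

l=0 r=13: |-11|<=|22| out[13]=484, r--
l=0 r=12: |-11|<=|20| out[12]=400, r--
l=0 r=11: |-11|<=|16| out[11]=256, r--
l=0 r=10: |-11|<=|15| out[10]=225, r--
l=0 r=9: |-11|<=|13| out[9]=169, r--
l=0 r=8: |-11|<=|12| out[8]=144, r--
l=0 r=7: |-11|>|10| out[7]=121, l++
l=1 r=7: |0|<=|10| out[6]=100, r--
l=1 r=6: |0|<=|6| out[5]=36, r--
l=1 r=5: |0|<=|5| out[4]=25, r--
l=1 r=4: |0|<=|4| out[3]=16, r--
l=1 r=3: |0|<=|3| out[2]=9, r--
l=1 r=2: |0|<=|2| out[1]=4, r--
l=1 r=1: |0|<=|0| out[0]=0, r--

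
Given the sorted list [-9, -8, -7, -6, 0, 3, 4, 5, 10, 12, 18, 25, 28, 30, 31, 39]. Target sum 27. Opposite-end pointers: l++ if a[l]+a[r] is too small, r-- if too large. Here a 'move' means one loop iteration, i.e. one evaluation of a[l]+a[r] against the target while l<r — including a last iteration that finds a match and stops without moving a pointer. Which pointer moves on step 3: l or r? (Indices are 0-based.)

l

l=0 r=15: -9+39=30 >27, r--
l=0 r=14: -9+31=22 <27, l++
l=1 r=14: -8+31=23 <27, l++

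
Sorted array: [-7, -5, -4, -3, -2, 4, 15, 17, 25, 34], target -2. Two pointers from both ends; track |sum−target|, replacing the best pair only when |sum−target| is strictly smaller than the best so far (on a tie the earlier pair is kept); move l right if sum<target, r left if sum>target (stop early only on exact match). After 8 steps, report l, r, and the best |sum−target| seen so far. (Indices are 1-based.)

l=4, r=5, best |Δ|=1

[1,10] -7+34=27 d=29 * → r--
[1,9] -7+25=18 d=20 * → r--
[1,8] -7+17=10 d=12 * → r--
[1,7] -7+15=8 d=10 * → r--
[1,6] -7+4=-3 d=1 * → l++
[2,6] -5+4=-1 d=1 → r--
[2,5] -5+-2=-7 d=5 → l++
[3,5] -4+-2=-6 d=4 → l++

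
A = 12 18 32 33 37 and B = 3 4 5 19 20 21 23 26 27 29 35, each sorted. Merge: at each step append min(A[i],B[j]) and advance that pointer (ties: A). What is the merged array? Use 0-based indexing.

i=0 j=0: A[i]=12>B[j]=3 take 3, j++
i=0 j=1: A[i]=12>B[j]=4 take 4, j++
i=0 j=2: A[i]=12>B[j]=5 take 5, j++
i=0 j=3: A[i]=12<=B[j]=19 take 12, i++
i=1 j=3: A[i]=18<=B[j]=19 take 18, i++
i=2 j=3: A[i]=32>B[j]=19 take 19, j++
i=2 j=4: A[i]=32>B[j]=20 take 20, j++
i=2 j=5: A[i]=32>B[j]=21 take 21, j++
i=2 j=6: A[i]=32>B[j]=23 take 23, j++
i=2 j=7: A[i]=32>B[j]=26 take 26, j++
i=2 j=8: A[i]=32>B[j]=27 take 27, j++
i=2 j=9: A[i]=32>B[j]=29 take 29, j++
i=2 j=10: A[i]=32<=B[j]=35 take 32, i++
i=3 j=10: A[i]=33<=B[j]=35 take 33, i++
i=4 j=10: A[i]=37>B[j]=35 take 35, j++
i=4 j=11: B done, take A[i]=37, i++

[3, 4, 5, 12, 18, 19, 20, 21, 23, 26, 27, 29, 32, 33, 35, 37]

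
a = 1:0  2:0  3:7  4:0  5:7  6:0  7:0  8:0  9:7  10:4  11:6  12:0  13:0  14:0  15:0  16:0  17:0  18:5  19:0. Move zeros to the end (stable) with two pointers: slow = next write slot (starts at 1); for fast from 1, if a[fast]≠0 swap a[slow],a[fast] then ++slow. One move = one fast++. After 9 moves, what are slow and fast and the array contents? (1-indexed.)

slow=4, fast=10, a=[7, 7, 7, 0, 0, 0, 0, 0, 0, 4, 6, 0, 0, 0, 0, 0, 0, 5, 0]

(s=1,f=1) a[fast]=0 → fast++
(s=1,f=2) a[fast]=0 → fast++
(s=1,f=3) a[fast]=7≠0 swap→a[1]=7 → slow++,fast++
(s=2,f=4) a[fast]=0 → fast++
(s=2,f=5) a[fast]=7≠0 swap→a[2]=7 → slow++,fast++
(s=3,f=6) a[fast]=0 → fast++
(s=3,f=7) a[fast]=0 → fast++
(s=3,f=8) a[fast]=0 → fast++
(s=3,f=9) a[fast]=7≠0 swap→a[3]=7 → slow++,fast++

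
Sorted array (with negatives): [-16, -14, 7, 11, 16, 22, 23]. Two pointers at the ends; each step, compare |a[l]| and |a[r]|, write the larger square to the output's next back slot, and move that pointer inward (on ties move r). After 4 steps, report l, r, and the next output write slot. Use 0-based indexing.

l=0 r=6: |-16|<=|23| out[6]=529, r--
l=0 r=5: |-16|<=|22| out[5]=484, r--
l=0 r=4: |-16|<=|16| out[4]=256, r--
l=0 r=3: |-16|>|11| out[3]=256, l++

l=1, r=3, next write slot=2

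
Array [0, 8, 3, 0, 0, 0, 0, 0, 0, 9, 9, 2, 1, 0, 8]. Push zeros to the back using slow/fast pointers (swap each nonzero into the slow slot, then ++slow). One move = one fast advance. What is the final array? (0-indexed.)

[8, 3, 9, 9, 2, 1, 8, 0, 0, 0, 0, 0, 0, 0, 0]

(s=0,f=0) a[fast]=0 → fast++
(s=0,f=1) a[fast]=8≠0 swap→a[0]=8 → slow++,fast++
(s=1,f=2) a[fast]=3≠0 swap→a[1]=3 → slow++,fast++
(s=2,f=3) a[fast]=0 → fast++
(s=2,f=4) a[fast]=0 → fast++
(s=2,f=5) a[fast]=0 → fast++
(s=2,f=6) a[fast]=0 → fast++
(s=2,f=7) a[fast]=0 → fast++
(s=2,f=8) a[fast]=0 → fast++
(s=2,f=9) a[fast]=9≠0 swap→a[2]=9 → slow++,fast++
(s=3,f=10) a[fast]=9≠0 swap→a[3]=9 → slow++,fast++
(s=4,f=11) a[fast]=2≠0 swap→a[4]=2 → slow++,fast++
(s=5,f=12) a[fast]=1≠0 swap→a[5]=1 → slow++,fast++
(s=6,f=13) a[fast]=0 → fast++
(s=6,f=14) a[fast]=8≠0 swap→a[6]=8 → slow++,fast++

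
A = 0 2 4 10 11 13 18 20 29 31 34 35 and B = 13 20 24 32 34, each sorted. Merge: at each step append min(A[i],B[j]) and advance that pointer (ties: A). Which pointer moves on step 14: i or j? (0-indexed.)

[i=0,j=0] A[i]=0<=B[j]=13 take 0 → i++
[i=1,j=0] A[i]=2<=B[j]=13 take 2 → i++
[i=2,j=0] A[i]=4<=B[j]=13 take 4 → i++
[i=3,j=0] A[i]=10<=B[j]=13 take 10 → i++
[i=4,j=0] A[i]=11<=B[j]=13 take 11 → i++
[i=5,j=0] A[i]=13<=B[j]=13 take 13 → i++
[i=6,j=0] A[i]=18>B[j]=13 take 13 → j++
[i=6,j=1] A[i]=18<=B[j]=20 take 18 → i++
[i=7,j=1] A[i]=20<=B[j]=20 take 20 → i++
[i=8,j=1] A[i]=29>B[j]=20 take 20 → j++
[i=8,j=2] A[i]=29>B[j]=24 take 24 → j++
[i=8,j=3] A[i]=29<=B[j]=32 take 29 → i++
[i=9,j=3] A[i]=31<=B[j]=32 take 31 → i++
[i=10,j=3] A[i]=34>B[j]=32 take 32 → j++

j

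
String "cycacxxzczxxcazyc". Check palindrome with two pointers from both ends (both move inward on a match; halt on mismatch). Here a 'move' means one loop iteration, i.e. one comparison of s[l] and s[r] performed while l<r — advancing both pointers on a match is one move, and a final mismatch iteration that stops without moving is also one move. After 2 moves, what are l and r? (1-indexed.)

l=3, r=15

l=1 r=17: 'c'=='c', l++,r--
l=2 r=16: 'y'=='y', l++,r--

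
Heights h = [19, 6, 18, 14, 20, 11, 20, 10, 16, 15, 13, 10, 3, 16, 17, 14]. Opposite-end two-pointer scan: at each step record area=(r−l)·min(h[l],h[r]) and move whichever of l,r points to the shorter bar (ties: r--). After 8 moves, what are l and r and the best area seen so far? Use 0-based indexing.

l=0 r=15: min(19,14)*15=210 best=210 *, r--
l=0 r=14: min(19,17)*14=238 best=238 *, r--
l=0 r=13: min(19,16)*13=208 best=238, r--
l=0 r=12: min(19,3)*12=36 best=238, r--
l=0 r=11: min(19,10)*11=110 best=238, r--
l=0 r=10: min(19,13)*10=130 best=238, r--
l=0 r=9: min(19,15)*9=135 best=238, r--
l=0 r=8: min(19,16)*8=128 best=238, r--

l=0, r=7, best area=238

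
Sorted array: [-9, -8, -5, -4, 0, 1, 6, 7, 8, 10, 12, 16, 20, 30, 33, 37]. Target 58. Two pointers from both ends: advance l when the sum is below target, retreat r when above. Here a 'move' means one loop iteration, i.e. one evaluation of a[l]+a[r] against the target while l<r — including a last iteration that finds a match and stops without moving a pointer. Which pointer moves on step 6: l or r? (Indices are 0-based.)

l

[0,15] -9+37=28 <58 → l++
[1,15] -8+37=29 <58 → l++
[2,15] -5+37=32 <58 → l++
[3,15] -4+37=33 <58 → l++
[4,15] 0+37=37 <58 → l++
[5,15] 1+37=38 <58 → l++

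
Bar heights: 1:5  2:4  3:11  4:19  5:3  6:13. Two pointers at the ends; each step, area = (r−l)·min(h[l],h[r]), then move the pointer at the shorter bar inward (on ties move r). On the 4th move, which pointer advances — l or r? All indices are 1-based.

r

[1,6] min(5,13)*5=25 best=25 * → l++
[2,6] min(4,13)*4=16 best=25 → l++
[3,6] min(11,13)*3=33 best=33 * → l++
[4,6] min(19,13)*2=26 best=33 → r--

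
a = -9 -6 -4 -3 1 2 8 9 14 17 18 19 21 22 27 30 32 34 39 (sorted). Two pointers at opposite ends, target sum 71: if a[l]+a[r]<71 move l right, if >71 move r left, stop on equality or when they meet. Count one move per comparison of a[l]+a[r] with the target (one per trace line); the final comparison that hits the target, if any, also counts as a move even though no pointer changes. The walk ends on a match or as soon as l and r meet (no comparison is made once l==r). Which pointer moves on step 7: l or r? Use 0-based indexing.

l

[0,18] -9+39=30 <71 → l++
[1,18] -6+39=33 <71 → l++
[2,18] -4+39=35 <71 → l++
[3,18] -3+39=36 <71 → l++
[4,18] 1+39=40 <71 → l++
[5,18] 2+39=41 <71 → l++
[6,18] 8+39=47 <71 → l++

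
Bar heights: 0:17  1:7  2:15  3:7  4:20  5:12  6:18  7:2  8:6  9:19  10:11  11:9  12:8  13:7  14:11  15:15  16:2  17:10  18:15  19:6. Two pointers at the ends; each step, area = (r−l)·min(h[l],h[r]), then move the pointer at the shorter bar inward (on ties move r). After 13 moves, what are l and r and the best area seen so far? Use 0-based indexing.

[0,19] min(17,6)*19=114 best=114 * → r--
[0,18] min(17,15)*18=270 best=270 * → r--
[0,17] min(17,10)*17=170 best=270 → r--
[0,16] min(17,2)*16=32 best=270 → r--
[0,15] min(17,15)*15=225 best=270 → r--
[0,14] min(17,11)*14=154 best=270 → r--
[0,13] min(17,7)*13=91 best=270 → r--
[0,12] min(17,8)*12=96 best=270 → r--
[0,11] min(17,9)*11=99 best=270 → r--
[0,10] min(17,11)*10=110 best=270 → r--
[0,9] min(17,19)*9=153 best=270 → l++
[1,9] min(7,19)*8=56 best=270 → l++
[2,9] min(15,19)*7=105 best=270 → l++

l=3, r=9, best area=270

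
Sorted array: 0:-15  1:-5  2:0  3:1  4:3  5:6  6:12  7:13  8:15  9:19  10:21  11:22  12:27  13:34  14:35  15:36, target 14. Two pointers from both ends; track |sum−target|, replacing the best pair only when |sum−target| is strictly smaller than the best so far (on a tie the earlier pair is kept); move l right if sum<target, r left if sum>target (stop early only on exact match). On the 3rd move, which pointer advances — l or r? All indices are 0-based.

r

[0,15] -15+36=21 d=7 * → r--
[0,14] -15+35=20 d=6 * → r--
[0,13] -15+34=19 d=5 * → r--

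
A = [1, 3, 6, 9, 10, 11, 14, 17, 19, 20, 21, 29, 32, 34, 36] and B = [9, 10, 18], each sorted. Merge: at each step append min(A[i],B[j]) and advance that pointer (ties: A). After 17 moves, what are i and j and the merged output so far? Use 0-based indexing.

i=14, j=3, merged so far=[1, 3, 6, 9, 9, 10, 10, 11, 14, 17, 18, 19, 20, 21, 29, 32, 34]

i=0 j=0: A[i]=1<=B[j]=9 take 1, i++
i=1 j=0: A[i]=3<=B[j]=9 take 3, i++
i=2 j=0: A[i]=6<=B[j]=9 take 6, i++
i=3 j=0: A[i]=9<=B[j]=9 take 9, i++
i=4 j=0: A[i]=10>B[j]=9 take 9, j++
i=4 j=1: A[i]=10<=B[j]=10 take 10, i++
i=5 j=1: A[i]=11>B[j]=10 take 10, j++
i=5 j=2: A[i]=11<=B[j]=18 take 11, i++
i=6 j=2: A[i]=14<=B[j]=18 take 14, i++
i=7 j=2: A[i]=17<=B[j]=18 take 17, i++
i=8 j=2: A[i]=19>B[j]=18 take 18, j++
i=8 j=3: B done, take A[i]=19, i++
i=9 j=3: B done, take A[i]=20, i++
i=10 j=3: B done, take A[i]=21, i++
i=11 j=3: B done, take A[i]=29, i++
i=12 j=3: B done, take A[i]=32, i++
i=13 j=3: B done, take A[i]=34, i++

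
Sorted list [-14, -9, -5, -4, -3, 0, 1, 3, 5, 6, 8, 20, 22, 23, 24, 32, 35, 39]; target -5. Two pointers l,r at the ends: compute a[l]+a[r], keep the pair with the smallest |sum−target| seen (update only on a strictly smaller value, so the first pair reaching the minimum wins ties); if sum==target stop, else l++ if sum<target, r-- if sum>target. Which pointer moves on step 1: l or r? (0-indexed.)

r

l=0 r=17: -14+39=25 d=30 *, r--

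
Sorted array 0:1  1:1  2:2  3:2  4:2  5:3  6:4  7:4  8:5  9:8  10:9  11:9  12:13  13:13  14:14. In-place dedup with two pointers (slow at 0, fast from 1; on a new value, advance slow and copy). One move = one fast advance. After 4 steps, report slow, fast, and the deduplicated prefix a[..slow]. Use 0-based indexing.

(s=0,f=1) a[fast]=1=a[slow] dup → fast++
(s=0,f=2) a[fast]=2≠a[slow]=1 write a[1]=2 → slow++,fast++
(s=1,f=3) a[fast]=2=a[slow] dup → fast++
(s=1,f=4) a[fast]=2=a[slow] dup → fast++

slow=1, fast=5, prefix=[1, 2]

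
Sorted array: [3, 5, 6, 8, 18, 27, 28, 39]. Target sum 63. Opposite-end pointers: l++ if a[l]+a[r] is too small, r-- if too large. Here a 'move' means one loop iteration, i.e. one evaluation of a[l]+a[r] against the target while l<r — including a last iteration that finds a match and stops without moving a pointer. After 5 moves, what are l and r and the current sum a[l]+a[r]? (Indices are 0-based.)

l=0 r=7: 3+39=42 <63, l++
l=1 r=7: 5+39=44 <63, l++
l=2 r=7: 6+39=45 <63, l++
l=3 r=7: 8+39=47 <63, l++
l=4 r=7: 18+39=57 <63, l++

l=5, r=7, sum=66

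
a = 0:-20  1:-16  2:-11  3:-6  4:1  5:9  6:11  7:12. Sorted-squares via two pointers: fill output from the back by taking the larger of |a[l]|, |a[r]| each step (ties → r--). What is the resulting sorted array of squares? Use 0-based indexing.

[1, 36, 81, 121, 121, 144, 256, 400]

l=0 r=7: |-20|>|12| out[7]=400, l++
l=1 r=7: |-16|>|12| out[6]=256, l++
l=2 r=7: |-11|<=|12| out[5]=144, r--
l=2 r=6: |-11|<=|11| out[4]=121, r--
l=2 r=5: |-11|>|9| out[3]=121, l++
l=3 r=5: |-6|<=|9| out[2]=81, r--
l=3 r=4: |-6|>|1| out[1]=36, l++
l=4 r=4: |1|<=|1| out[0]=1, r--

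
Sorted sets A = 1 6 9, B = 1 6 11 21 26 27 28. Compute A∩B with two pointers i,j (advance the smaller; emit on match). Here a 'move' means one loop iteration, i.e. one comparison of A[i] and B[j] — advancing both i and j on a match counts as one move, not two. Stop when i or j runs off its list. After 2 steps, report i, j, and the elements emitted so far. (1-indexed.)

i=1 j=1: 1==1 emit, i++,j++
i=2 j=2: 6==6 emit, i++,j++

i=3, j=3, emitted=[1, 6]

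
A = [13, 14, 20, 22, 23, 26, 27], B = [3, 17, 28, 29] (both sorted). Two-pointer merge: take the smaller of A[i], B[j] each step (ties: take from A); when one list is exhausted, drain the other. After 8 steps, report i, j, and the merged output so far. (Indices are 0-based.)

i=0 j=0: A[i]=13>B[j]=3 take 3, j++
i=0 j=1: A[i]=13<=B[j]=17 take 13, i++
i=1 j=1: A[i]=14<=B[j]=17 take 14, i++
i=2 j=1: A[i]=20>B[j]=17 take 17, j++
i=2 j=2: A[i]=20<=B[j]=28 take 20, i++
i=3 j=2: A[i]=22<=B[j]=28 take 22, i++
i=4 j=2: A[i]=23<=B[j]=28 take 23, i++
i=5 j=2: A[i]=26<=B[j]=28 take 26, i++

i=6, j=2, merged so far=[3, 13, 14, 17, 20, 22, 23, 26]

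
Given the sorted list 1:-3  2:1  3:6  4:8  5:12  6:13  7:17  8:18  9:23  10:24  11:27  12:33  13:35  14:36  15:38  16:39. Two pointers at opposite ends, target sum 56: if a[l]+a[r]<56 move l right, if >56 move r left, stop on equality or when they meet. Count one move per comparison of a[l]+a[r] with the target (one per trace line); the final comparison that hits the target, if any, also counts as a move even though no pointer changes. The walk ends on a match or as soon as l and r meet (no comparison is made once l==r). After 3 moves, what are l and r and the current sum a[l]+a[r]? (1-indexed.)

l=1 r=16: -3+39=36 <56, l++
l=2 r=16: 1+39=40 <56, l++
l=3 r=16: 6+39=45 <56, l++

l=4, r=16, sum=47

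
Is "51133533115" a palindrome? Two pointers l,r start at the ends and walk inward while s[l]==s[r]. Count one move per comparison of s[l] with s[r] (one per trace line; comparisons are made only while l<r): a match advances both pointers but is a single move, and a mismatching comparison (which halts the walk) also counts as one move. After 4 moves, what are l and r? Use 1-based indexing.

[1,11] '5'=='5' → l++,r--
[2,10] '1'=='1' → l++,r--
[3,9] '1'=='1' → l++,r--
[4,8] '3'=='3' → l++,r--

l=5, r=7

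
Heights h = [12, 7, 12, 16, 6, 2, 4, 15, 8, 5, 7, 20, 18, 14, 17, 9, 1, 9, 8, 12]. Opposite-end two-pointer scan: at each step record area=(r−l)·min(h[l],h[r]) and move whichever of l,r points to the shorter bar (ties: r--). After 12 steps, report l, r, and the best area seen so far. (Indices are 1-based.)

l=1 r=20: min(12,12)*19=228 best=228 *, r--
l=1 r=19: min(12,8)*18=144 best=228, r--
l=1 r=18: min(12,9)*17=153 best=228, r--
l=1 r=17: min(12,1)*16=16 best=228, r--
l=1 r=16: min(12,9)*15=135 best=228, r--
l=1 r=15: min(12,17)*14=168 best=228, l++
l=2 r=15: min(7,17)*13=91 best=228, l++
l=3 r=15: min(12,17)*12=144 best=228, l++
l=4 r=15: min(16,17)*11=176 best=228, l++
l=5 r=15: min(6,17)*10=60 best=228, l++
l=6 r=15: min(2,17)*9=18 best=228, l++
l=7 r=15: min(4,17)*8=32 best=228, l++

l=8, r=15, best area=228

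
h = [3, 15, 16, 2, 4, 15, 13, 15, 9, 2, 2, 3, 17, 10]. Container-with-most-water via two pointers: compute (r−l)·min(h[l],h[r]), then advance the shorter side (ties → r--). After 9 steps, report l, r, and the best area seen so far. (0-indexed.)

l=8, r=12, best area=165

l=0 r=13: min(3,10)*13=39 best=39 *, l++
l=1 r=13: min(15,10)*12=120 best=120 *, r--
l=1 r=12: min(15,17)*11=165 best=165 *, l++
l=2 r=12: min(16,17)*10=160 best=165, l++
l=3 r=12: min(2,17)*9=18 best=165, l++
l=4 r=12: min(4,17)*8=32 best=165, l++
l=5 r=12: min(15,17)*7=105 best=165, l++
l=6 r=12: min(13,17)*6=78 best=165, l++
l=7 r=12: min(15,17)*5=75 best=165, l++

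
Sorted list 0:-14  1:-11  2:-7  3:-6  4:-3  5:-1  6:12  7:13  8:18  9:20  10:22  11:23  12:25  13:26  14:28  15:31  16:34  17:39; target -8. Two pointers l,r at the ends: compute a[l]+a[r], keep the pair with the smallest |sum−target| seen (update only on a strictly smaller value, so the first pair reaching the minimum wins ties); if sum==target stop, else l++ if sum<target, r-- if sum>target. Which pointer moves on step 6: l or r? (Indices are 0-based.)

r

l=0 r=17: -14+39=25 d=33 *, r--
l=0 r=16: -14+34=20 d=28 *, r--
l=0 r=15: -14+31=17 d=25 *, r--
l=0 r=14: -14+28=14 d=22 *, r--
l=0 r=13: -14+26=12 d=20 *, r--
l=0 r=12: -14+25=11 d=19 *, r--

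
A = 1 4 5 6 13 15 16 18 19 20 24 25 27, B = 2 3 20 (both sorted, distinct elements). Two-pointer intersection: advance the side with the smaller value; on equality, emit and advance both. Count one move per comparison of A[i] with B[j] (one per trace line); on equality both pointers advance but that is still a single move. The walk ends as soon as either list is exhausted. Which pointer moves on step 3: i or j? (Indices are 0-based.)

i=0 j=0: 1<2, i++
i=1 j=0: 4>2, j++
i=1 j=1: 4>3, j++

j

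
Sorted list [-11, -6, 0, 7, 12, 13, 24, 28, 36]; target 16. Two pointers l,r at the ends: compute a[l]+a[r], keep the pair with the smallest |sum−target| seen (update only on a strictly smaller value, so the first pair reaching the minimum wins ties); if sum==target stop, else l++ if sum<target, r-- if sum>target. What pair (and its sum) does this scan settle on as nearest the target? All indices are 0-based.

pair (-11, 28) with sum 17 (|Δ|=1)

[0,8] -11+36=25 d=9 * → r--
[0,7] -11+28=17 d=1 * → r--
[0,6] -11+24=13 d=3 → l++
[1,6] -6+24=18 d=2 → r--
[1,5] -6+13=7 d=9 → l++
[2,5] 0+13=13 d=3 → l++
[3,5] 7+13=20 d=4 → r--
[3,4] 7+12=19 d=3 → r--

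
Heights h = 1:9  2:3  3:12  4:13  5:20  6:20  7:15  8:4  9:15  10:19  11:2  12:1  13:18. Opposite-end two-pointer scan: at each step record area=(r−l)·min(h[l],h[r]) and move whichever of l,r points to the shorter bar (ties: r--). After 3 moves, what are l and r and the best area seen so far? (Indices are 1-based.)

l=1 r=13: min(9,18)*12=108 best=108 *, l++
l=2 r=13: min(3,18)*11=33 best=108, l++
l=3 r=13: min(12,18)*10=120 best=120 *, l++

l=4, r=13, best area=120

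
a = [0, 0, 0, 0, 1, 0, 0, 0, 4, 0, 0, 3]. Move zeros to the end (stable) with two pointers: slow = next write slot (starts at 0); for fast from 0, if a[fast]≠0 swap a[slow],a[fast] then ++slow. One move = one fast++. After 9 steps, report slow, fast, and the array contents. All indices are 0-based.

slow=2, fast=9, a=[1, 4, 0, 0, 0, 0, 0, 0, 0, 0, 0, 3]

(s=0,f=0) a[fast]=0 → fast++
(s=0,f=1) a[fast]=0 → fast++
(s=0,f=2) a[fast]=0 → fast++
(s=0,f=3) a[fast]=0 → fast++
(s=0,f=4) a[fast]=1≠0 swap→a[0]=1 → slow++,fast++
(s=1,f=5) a[fast]=0 → fast++
(s=1,f=6) a[fast]=0 → fast++
(s=1,f=7) a[fast]=0 → fast++
(s=1,f=8) a[fast]=4≠0 swap→a[1]=4 → slow++,fast++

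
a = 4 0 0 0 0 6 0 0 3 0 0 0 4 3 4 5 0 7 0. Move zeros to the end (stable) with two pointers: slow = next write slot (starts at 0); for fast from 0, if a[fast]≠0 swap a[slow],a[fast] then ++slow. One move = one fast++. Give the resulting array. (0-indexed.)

[4, 6, 3, 4, 3, 4, 5, 7, 0, 0, 0, 0, 0, 0, 0, 0, 0, 0, 0]

slow=0 fast=0: a[fast]=4≠0 swap→a[0]=4, slow++,fast++
slow=1 fast=1: a[fast]=0, fast++
slow=1 fast=2: a[fast]=0, fast++
slow=1 fast=3: a[fast]=0, fast++
slow=1 fast=4: a[fast]=0, fast++
slow=1 fast=5: a[fast]=6≠0 swap→a[1]=6, slow++,fast++
slow=2 fast=6: a[fast]=0, fast++
slow=2 fast=7: a[fast]=0, fast++
slow=2 fast=8: a[fast]=3≠0 swap→a[2]=3, slow++,fast++
slow=3 fast=9: a[fast]=0, fast++
slow=3 fast=10: a[fast]=0, fast++
slow=3 fast=11: a[fast]=0, fast++
slow=3 fast=12: a[fast]=4≠0 swap→a[3]=4, slow++,fast++
slow=4 fast=13: a[fast]=3≠0 swap→a[4]=3, slow++,fast++
slow=5 fast=14: a[fast]=4≠0 swap→a[5]=4, slow++,fast++
slow=6 fast=15: a[fast]=5≠0 swap→a[6]=5, slow++,fast++
slow=7 fast=16: a[fast]=0, fast++
slow=7 fast=17: a[fast]=7≠0 swap→a[7]=7, slow++,fast++
slow=8 fast=18: a[fast]=0, fast++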